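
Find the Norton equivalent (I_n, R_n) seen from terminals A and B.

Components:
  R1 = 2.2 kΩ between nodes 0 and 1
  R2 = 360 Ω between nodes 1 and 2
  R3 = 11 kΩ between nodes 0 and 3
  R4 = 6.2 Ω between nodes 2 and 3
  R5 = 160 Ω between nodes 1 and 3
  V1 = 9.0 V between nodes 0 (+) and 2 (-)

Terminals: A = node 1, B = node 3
Find the Thévenin equivalent first; then I_n = V_th/R_th and R_n = R_th.
Step 1 — V_th is the open-circuit voltage V_A - V_B (nothing connected across the terminals).
Nodal analysis, taking node 2 as the 0 V reference.
Source V1 fixes V_0 = 9 V.
KCL at each unknown node (sum of currents leaving = 0; resistances in Ω):
  Node 1: (V_1 - 9)/2200 + (V_1 - 0)/360 + (V_1 - V_3)/160 = 0
  Node 3: (V_3 - 9)/11000 + (V_3 - 0)/6.2 + (V_3 - V_1)/160 = 0
Collecting terms (coefficients in siemens):
  0.009482·V_1 - 0.00625·V_3 = 0.004091
  0.1676·V_3 - 0.00625·V_1 = 0.0008182
Determinant D = (0.009482)(0.1676) - (-0.00625)(-0.00625) = 0.00155
V_1 = [(0.004091)(0.1676) - (-0.00625)(0.0008182)]/D = 0.4456 V
V_3 = [(0.009482)(0.0008182) - (0.004091)(-0.00625)]/D = 0.02149 V
V_th = V_1 - V_3 = 0.4456 - 0.02149 = 0.4241 V
Step 2 — R_th: zero the source — replace V1 by a short circuit (node 2 merges into node 0) — and find the resistance seen between A (node 1) and B (node 3).
Reduce the network between node 1 (A) and node 3 (B) by series/parallel combination:
  Rp1 = R1 ‖ R2 (parallel, both between nodes 0 and 1) = 1/(1/2200 + 1/360) = 309.4 Ω
  Rp2 = R3 ‖ R4 (parallel, both between nodes 0 and 3) = 1/(1/11000 + 1/6.2) = 6.197 Ω
  Rs1 = Rp1 + Rp2 (series, joined only at node 0) = 309.4 + 6.197 = 315.6 Ω
  Rp3 = R5 ‖ Rs1 (parallel, both between nodes 1 and 3) = 1/(1/160 + 1/315.6) = 106.2 Ω
R_th = 106.2 Ω
I_n = V_th/R_th = 0.4241/106.2 = 0.003995 A, and R_n = R_th = 106.2 Ω

Final answer: I_n = 0.003995 A, R_n = 106.2 Ω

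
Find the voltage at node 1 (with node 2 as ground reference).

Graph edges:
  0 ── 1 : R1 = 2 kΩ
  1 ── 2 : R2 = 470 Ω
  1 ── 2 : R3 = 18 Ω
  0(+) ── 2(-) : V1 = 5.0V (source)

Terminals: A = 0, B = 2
Nodal analysis, taking node 2 as the 0 V reference.
Source V1 fixes V_0 = 5 V.
KCL at each unknown node (sum of currents leaving = 0; resistances in Ω):
  Node 1: (V_1 - 5)/2000 + (V_1 - 0)/470 + (V_1 - 0)/18 = 0
Collecting terms: 0.05818 × V_1 = 0.0025  =>  V_1 = 0.04297 V
The requested potential is V_1 = 0.04297 V.

Final answer: V_1 = 0.04297 V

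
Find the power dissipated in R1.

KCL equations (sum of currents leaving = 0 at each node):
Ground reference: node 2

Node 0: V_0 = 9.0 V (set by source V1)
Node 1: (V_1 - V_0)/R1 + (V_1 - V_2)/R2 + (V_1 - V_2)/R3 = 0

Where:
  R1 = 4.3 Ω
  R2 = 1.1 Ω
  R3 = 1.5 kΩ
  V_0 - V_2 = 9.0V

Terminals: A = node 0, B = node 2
Nodal analysis, taking node 2 as the 0 V reference.
Source V1 fixes V_0 = 9 V.
KCL at each unknown node (sum of currents leaving = 0; resistances in Ω):
  Node 1: (V_1 - 9)/4.3 + (V_1 - 0)/1.1 + (V_1 - 0)/1500 = 0
Collecting terms: 1.142 × V_1 = 2.093  =>  V_1 = 1.832 V
I_R1 = (V_0 - V_1)/R1 = (9 - 1.832)/4.3 = 1.667 A
P_R1 = I_R1² × R1 = (1.667)² × 4.3 = 11.95 W

Final answer: 11.95 W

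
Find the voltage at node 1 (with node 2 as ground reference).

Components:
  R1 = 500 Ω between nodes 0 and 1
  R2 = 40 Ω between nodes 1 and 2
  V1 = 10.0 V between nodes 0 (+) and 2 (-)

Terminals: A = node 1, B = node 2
Nodal analysis, taking node 2 as the 0 V reference.
Source V1 fixes V_0 = 10 V.
KCL at each unknown node (sum of currents leaving = 0; resistances in Ω):
  Node 1: (V_1 - 10)/500 + (V_1 - 0)/40 = 0
Collecting terms: 0.027 × V_1 = 0.02  =>  V_1 = 0.7407 V
The requested potential is V_1 = 0.7407 V.

Final answer: V_1 = 0.7407 V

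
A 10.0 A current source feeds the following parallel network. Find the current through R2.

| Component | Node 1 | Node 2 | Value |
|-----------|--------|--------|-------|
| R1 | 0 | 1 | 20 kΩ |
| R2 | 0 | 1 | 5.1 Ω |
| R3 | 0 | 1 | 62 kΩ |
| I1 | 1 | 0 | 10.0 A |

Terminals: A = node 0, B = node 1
All resistors sit directly between nodes 0 and 1, so they are in parallel and share one voltage V; the full source current 10 A splits among them.
1/R_par = 1/20000 + 1/5.1 + 1/62000 = 0.1961 S  =>  R_par = 5.098 Ω
V = I × R_par = 10 × 5.098 = 50.98 V
I_R2 = V/R2 = 50.98/5.1 = 9.997 A

Final answer: 9.997 A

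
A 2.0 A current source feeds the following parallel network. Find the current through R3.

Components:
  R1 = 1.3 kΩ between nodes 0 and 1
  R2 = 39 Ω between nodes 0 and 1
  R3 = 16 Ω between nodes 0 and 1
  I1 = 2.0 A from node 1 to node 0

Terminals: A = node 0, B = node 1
All resistors sit directly between nodes 0 and 1, so they are in parallel and share one voltage V; the full source current 2 A splits among them.
1/R_par = 1/1300 + 1/39 + 1/16 = 0.08891 S  =>  R_par = 11.25 Ω
V = I × R_par = 2 × 11.25 = 22.49 V
I_R3 = V/R3 = 22.49/16 = 1.406 A

Final answer: 1.406 A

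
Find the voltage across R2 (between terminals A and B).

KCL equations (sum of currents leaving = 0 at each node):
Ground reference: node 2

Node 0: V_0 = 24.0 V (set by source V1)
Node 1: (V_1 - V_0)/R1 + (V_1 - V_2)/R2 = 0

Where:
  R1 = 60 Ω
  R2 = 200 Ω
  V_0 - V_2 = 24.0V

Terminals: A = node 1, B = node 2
R1 and R2 are in series across V1 (node 0 → node 1 → node 2), and the output A–B is taken across R2, so this is a voltage divider.
Series current: I = V1/(R1 + R2) = 24/(60 + 200) = 24/260 = 0.09231 A
V_R2 = I × R2 = V1 × R2/(R1 + R2) = 24 × 200/260 = 18.46 V

Final answer: 18.46 V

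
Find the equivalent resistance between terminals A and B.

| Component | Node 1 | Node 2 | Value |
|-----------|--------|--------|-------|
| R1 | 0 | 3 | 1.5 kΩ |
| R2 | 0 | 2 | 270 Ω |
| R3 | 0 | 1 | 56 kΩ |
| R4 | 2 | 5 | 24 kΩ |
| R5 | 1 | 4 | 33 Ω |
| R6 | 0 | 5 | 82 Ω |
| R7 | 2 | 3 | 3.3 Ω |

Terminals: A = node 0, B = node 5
Reduce the network between node 0 (A) and node 5 (B) by series/parallel combination:
  Rs1 = R3 + R5 (series, joined only at node 1) = 56000 + 33 = 56030 Ω
  Rs2 = R1 + R7 (series, joined only at node 3) = 1500 + 3.3 = 1503 Ω
  Rp1 = R2 ‖ Rs2 (parallel, both between nodes 0 and 2) = 1/(1/270 + 1/1503) = 228.9 Ω
  Rs3 = R4 + Rp1 (series, joined only at node 2) = 24000 + 228.9 = 24230 Ω
  Rp2 = R6 ‖ Rs3 (parallel, both between nodes 0 and 5) = 1/(1/82 + 1/24230) = 81.72 Ω
  Rs1 touches the rest of the network only at node 0 (its other end, node 4, goes nowhere), so no current can flow through it — remove it.
R_eq = 81.72 Ω

Final answer: 81.72 Ω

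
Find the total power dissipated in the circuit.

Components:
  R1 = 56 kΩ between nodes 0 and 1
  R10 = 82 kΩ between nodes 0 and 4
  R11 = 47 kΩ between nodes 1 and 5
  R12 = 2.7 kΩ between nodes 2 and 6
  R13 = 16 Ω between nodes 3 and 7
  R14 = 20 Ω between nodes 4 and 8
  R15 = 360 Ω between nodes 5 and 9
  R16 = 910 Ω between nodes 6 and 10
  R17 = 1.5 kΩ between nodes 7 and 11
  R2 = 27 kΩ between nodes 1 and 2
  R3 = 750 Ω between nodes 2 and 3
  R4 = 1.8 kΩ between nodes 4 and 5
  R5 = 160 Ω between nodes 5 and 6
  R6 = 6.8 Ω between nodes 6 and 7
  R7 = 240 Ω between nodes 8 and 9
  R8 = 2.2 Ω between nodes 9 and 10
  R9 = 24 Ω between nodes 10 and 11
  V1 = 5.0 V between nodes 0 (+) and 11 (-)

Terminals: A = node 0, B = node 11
Nodal analysis, taking node 11 as the 0 V reference.
Source V1 fixes V_0 = 5 V.
KCL at each unknown node (sum of currents leaving = 0; resistances in Ω):
  Node 1: (V_1 - 5)/56000 + (V_1 - V_2)/27000 + (V_1 - V_5)/47000 = 0
  Node 2: (V_2 - V_1)/27000 + (V_2 - V_3)/750 + (V_2 - V_6)/2700 = 0
  Node 3: (V_3 - V_2)/750 + (V_3 - V_7)/16 = 0
  Node 4: (V_4 - V_5)/1800 + (V_4 - 5)/82000 + (V_4 - V_8)/20 = 0
  Node 5: (V_5 - V_4)/1800 + (V_5 - V_6)/160 + (V_5 - V_1)/47000 + (V_5 - V_9)/360 = 0
  Node 6: (V_6 - V_5)/160 + (V_6 - V_7)/6.8 + (V_6 - V_2)/2700 + (V_6 - V_10)/910 = 0
  Node 7: (V_7 - V_6)/6.8 + (V_7 - V_3)/16 + (V_7 - 0)/1500 = 0
  Node 8: (V_8 - V_9)/240 + (V_8 - V_4)/20 = 0
  Node 9: (V_9 - V_8)/240 + (V_9 - V_10)/2.2 + (V_9 - V_5)/360 = 0
  Node 10: (V_10 - V_9)/2.2 + (V_10 - 0)/24 + (V_10 - V_6)/910 = 0
Collecting terms (coefficients in siemens):
  0.00007617·V_1 - 0.00003704·V_2 - 0.00002128·V_5 = 0.00008929
  0.001741·V_2 - 0.00003704·V_1 - 0.001333·V_3 - 0.0003704·V_6 = 0
  0.06383·V_3 - 0.001333·V_2 - 0.0625·V_7 = 0
  0.05057·V_4 - 0.0005556·V_5 - 0.05·V_8 = 0.00006098
  0.009605·V_5 - 0.00002128·V_1 - 0.0005556·V_4 - 0.00625·V_6 - 0.002778·V_9 = 0
  0.1548·V_6 - 0.0003704·V_2 - 0.00625·V_5 - 0.1471·V_7 - 0.001099·V_10 = 0
  0.2102·V_7 - 0.0625·V_3 - 0.1471·V_6 = 0
  0.05417·V_8 - 0.05·V_4 - 0.004167·V_9 = 0
  0.4615·V_9 - 0.002778·V_5 - 0.004167·V_8 - 0.4545·V_10 = 0
  0.4973·V_10 - 0.001099·V_6 - 0.4545·V_9 = 0
Solving these 10 simultaneous equations (Gaussian elimination) gives:
  V_1 = 1.199 V, V_2 = 0.04446 V, V_3 = 0.01952 V, V_4 = 0.01855 V
  V_5 = 0.01686 V, V_6 = 0.01885 V, V_7 = 0.01899 V, V_8 = 0.01735 V
  V_9 = 0.003 V, V_10 = 0.002783 V
Power in each resistor, P = (ΔV)²/R:
  P_R1 = (5 - 1.199)²/56000 = 0.0002581 W
  P_R2 = (1.199 - 0.04446)²/27000 = 0.00004933 W
  P_R3 = (0.04446 - 0.01952)²/750 = 0.0000008295 W
  P_R4 = (0.01855 - 0.01686)²/1800 = 0.000000001584 W
  P_R5 = (0.01686 - 0.01885)²/160 = 0.00000002471 W
  P_R6 = (0.01885 - 0.01899)²/6.8 = 0.000000002884 W
  P_R7 = (0.01735 - 0.003)²/240 = 0.0000008586 W
  P_R8 = (0.003 - 0.002783)²/2.2 = 0.00000002127 W
  P_R9 = (0.002783 - 0)²/24 = 0.0000003228 W
  P_R10 = (5 - 0.01855)²/82000 = 0.0003026 W
  P_R11 = (1.199 - 0.01686)²/47000 = 0.00002971 W
  P_R12 = (0.04446 - 0.01885)²/2700 = 0.000000243 W
  P_R13 = (0.01952 - 0.01899)²/16 = 0.0000000177 W
  P_R14 = (0.01855 - 0.01735)²/20 = 0.00000007155 W
  P_R15 = (0.01686 - 0.003)²/360 = 0.0000005338 W
  P_R16 = (0.01885 - 0.002783)²/910 = 0.0000002837 W
  P_R17 = (0.01899 - 0)²/1500 = 0.0000002404 W
P_total = P_R1 + P_R2 + P_R3 + P_R4 + P_R5 + P_R6 + P_R7 + P_R8 + P_R9 + P_R10 + P_R11 + P_R12 + P_R13 + P_R14 + P_R15 + P_R16 + P_R17 = 0.0006432 W

Final answer: 0.0006432 W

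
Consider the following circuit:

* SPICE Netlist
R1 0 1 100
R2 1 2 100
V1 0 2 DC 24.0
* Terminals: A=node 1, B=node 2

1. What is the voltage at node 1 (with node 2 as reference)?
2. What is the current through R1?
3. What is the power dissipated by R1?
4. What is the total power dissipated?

Nodal analysis, taking node 2 as the 0 V reference.
Source V1 fixes V_0 = 24 V.
KCL at each unknown node (sum of currents leaving = 0; resistances in Ω):
  Node 1: (V_1 - 24)/100 + (V_1 - 0)/100 = 0
Collecting terms: 0.02 × V_1 = 0.24  =>  V_1 = 12 V
Part 1:
  Read off the nodal solution: V_1 = 12 V
Part 2:
  I_R1 = (V_0 - V_1)/R1 = (24 - 12)/100 = 0.12 A
  Magnitude: I_R1 = 0.12 A
Part 3:
  I_R1 = (V_0 - V_1)/R1 = (24 - 12)/100 = 0.12 A
  P_R1 = I_R1² × R1 = (0.12)² × 100 = 1.44 W
Part 4:
  Power in each resistor, P = (ΔV)²/R:
    P_R1 = (24 - 12)²/100 = 1.44 W
    P_R2 = (12 - 0)²/100 = 1.44 W
  P_total = P_R1 + P_R2 = 2.88 W

Final answers:
1. V_1 = 12 V
2. I_R1 = 0.12 A
3. P_R1 = 1.44 W
4. P_total = 2.88 W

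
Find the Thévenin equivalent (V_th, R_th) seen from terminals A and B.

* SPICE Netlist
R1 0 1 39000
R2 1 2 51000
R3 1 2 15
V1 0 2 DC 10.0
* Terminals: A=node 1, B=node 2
Step 1 — V_th is the open-circuit voltage V_A - V_B (nothing connected across the terminals).
Nodal analysis, taking node 2 as the 0 V reference.
Source V1 fixes V_0 = 10 V.
KCL at each unknown node (sum of currents leaving = 0; resistances in Ω):
  Node 1: (V_1 - 10)/39000 + (V_1 - 0)/51000 + (V_1 - 0)/15 = 0
Collecting terms: 0.06671 × V_1 = 0.0002564  =>  V_1 = 0.003844 V
V_th = V_1 - V_2 = 0.003844 - 0 = 0.003844 V
Step 2 — R_th: zero the source — replace V1 by a short circuit (node 2 merges into node 0) — and find the resistance seen between A (node 1) and B (node 0).
Reduce the network between node 1 (A) and node 0 (B) by series/parallel combination:
  Rp1 = R1 ‖ R2 ‖ R3 (parallel, all between nodes 0 and 1) = 1/(1/39000 + 1/51000 + 1/15) = 14.99 Ω
R_th = 14.99 Ω

Final answer: V_th = 0.003844 V, R_th = 14.99 Ω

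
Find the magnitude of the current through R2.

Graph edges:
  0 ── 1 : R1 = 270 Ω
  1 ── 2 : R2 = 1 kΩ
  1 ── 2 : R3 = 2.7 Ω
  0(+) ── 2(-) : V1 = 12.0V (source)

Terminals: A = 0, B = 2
Nodal analysis, taking node 2 as the 0 V reference.
Source V1 fixes V_0 = 12 V.
KCL at each unknown node (sum of currents leaving = 0; resistances in Ω):
  Node 1: (V_1 - 12)/270 + (V_1 - 0)/1000 + (V_1 - 0)/2.7 = 0
Collecting terms: 0.3751 × V_1 = 0.04444  =>  V_1 = 0.1185 V
I_R2 = (V_1 - V_2)/R2 = (0.1185 - 0)/1000 = 0.0001185 A
|I_R2| = 0.0001185 A

Final answer: |I_R2| = 0.0001185 A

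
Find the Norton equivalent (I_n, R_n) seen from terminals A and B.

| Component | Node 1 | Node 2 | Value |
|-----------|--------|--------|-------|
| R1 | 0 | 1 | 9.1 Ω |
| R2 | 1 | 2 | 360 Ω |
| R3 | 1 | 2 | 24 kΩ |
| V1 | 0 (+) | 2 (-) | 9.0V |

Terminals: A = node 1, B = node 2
Find the Thévenin equivalent first; then I_n = V_th/R_th and R_n = R_th.
Step 1 — V_th is the open-circuit voltage V_A - V_B (nothing connected across the terminals).
Nodal analysis, taking node 2 as the 0 V reference.
Source V1 fixes V_0 = 9 V.
KCL at each unknown node (sum of currents leaving = 0; resistances in Ω):
  Node 1: (V_1 - 9)/9.1 + (V_1 - 0)/360 + (V_1 - 0)/24000 = 0
Collecting terms: 0.1127 × V_1 = 0.989  =>  V_1 = 8.775 V
V_th = V_1 - V_2 = 8.775 - 0 = 8.775 V
Step 2 — R_th: zero the source — replace V1 by a short circuit (node 2 merges into node 0) — and find the resistance seen between A (node 1) and B (node 0).
Reduce the network between node 1 (A) and node 0 (B) by series/parallel combination:
  Rp1 = R1 ‖ R2 ‖ R3 (parallel, all between nodes 0 and 1) = 1/(1/9.1 + 1/360 + 1/24000) = 8.872 Ω
R_th = 8.872 Ω
I_n = V_th/R_th = 8.775/8.872 = 0.989 A, and R_n = R_th = 8.872 Ω

Final answer: I_n = 0.989 A, R_n = 8.872 Ω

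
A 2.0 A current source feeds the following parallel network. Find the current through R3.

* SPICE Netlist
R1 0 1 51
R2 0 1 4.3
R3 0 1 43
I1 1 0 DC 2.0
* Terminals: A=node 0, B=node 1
All resistors sit directly between nodes 0 and 1, so they are in parallel and share one voltage V; the full source current 2 A splits among them.
1/R_par = 1/51 + 1/4.3 + 1/43 = 0.2754 S  =>  R_par = 3.631 Ω
V = I × R_par = 2 × 3.631 = 7.262 V
I_R3 = V/R3 = 7.262/43 = 0.1689 A

Final answer: 0.1689 A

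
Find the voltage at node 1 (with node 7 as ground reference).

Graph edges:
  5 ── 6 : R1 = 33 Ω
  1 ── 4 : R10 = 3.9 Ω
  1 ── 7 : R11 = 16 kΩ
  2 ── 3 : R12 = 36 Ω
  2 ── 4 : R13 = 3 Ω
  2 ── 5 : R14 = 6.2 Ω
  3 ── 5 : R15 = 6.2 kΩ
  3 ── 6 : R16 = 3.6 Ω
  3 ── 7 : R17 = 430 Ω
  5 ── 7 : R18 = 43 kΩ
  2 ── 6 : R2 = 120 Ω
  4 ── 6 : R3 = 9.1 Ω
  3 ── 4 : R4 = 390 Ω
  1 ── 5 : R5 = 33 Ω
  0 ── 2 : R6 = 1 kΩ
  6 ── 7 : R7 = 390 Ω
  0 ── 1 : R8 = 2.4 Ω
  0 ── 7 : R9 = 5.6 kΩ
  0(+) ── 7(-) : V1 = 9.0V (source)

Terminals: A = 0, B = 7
Nodal analysis, taking node 7 as the 0 V reference.
Source V1 fixes V_0 = 9 V.
KCL at each unknown node (sum of currents leaving = 0; resistances in Ω):
  Node 1: (V_1 - V_5)/33 + (V_1 - 9)/2.4 + (V_1 - V_4)/3.9 + (V_1 - 0)/16000 = 0
  Node 2: (V_2 - V_6)/120 + (V_2 - 9)/1000 + (V_2 - V_3)/36 + (V_2 - V_4)/3 + (V_2 - V_5)/6.2 = 0
  Node 3: (V_3 - V_4)/390 + (V_3 - V_2)/36 + (V_3 - V_5)/6200 + (V_3 - V_6)/3.6 + (V_3 - 0)/430 = 0
  Node 4: (V_4 - V_6)/9.1 + (V_4 - V_3)/390 + (V_4 - V_1)/3.9 + (V_4 - V_2)/3 = 0
  Node 5: (V_5 - V_6)/33 + (V_5 - V_1)/33 + (V_5 - V_2)/6.2 + (V_5 - V_3)/6200 + (V_5 - 0)/43000 = 0
  Node 6: (V_6 - V_5)/33 + (V_6 - V_2)/120 + (V_6 - V_4)/9.1 + (V_6 - 0)/390 + (V_6 - V_3)/3.6 = 0
Collecting terms (coefficients in siemens):
  0.7034·V_1 - 0.2564·V_4 - 0.0303·V_5 = 3.75
  0.5317·V_2 - 0.02778·V_3 - 0.3333·V_4 - 0.1613·V_5 - 0.008333·V_6 = 0.009
  0.3106·V_3 - 0.02778·V_2 - 0.002564·V_4 - 0.0001613·V_5 - 0.2778·V_6 = 0
  0.7022·V_4 - 0.2564·V_1 - 0.3333·V_2 - 0.002564·V_3 - 0.1099·V_6 = 0
  0.2221·V_5 - 0.0303·V_1 - 0.1613·V_2 - 0.0001613·V_3 - 0.0303·V_6 = 0
  0.4289·V_6 - 0.008333·V_2 - 0.2778·V_3 - 0.1099·V_4 - 0.0303·V_5 = 0
Solving these 6 simultaneous equations (Gaussian elimination) gives:
  V_1 = 8.899 V, V_2 = 8.73 V, V_3 = 8.478 V, V_4 = 8.758 V
  V_5 = 8.723 V, V_6 = 8.522 V
The requested potential is V_1 = 8.899 V.

Final answer: V_1 = 8.899 V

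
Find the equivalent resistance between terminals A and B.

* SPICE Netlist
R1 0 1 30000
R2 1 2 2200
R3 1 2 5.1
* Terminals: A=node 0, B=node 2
Reduce the network between node 0 (A) and node 2 (B) by series/parallel combination:
  Rp1 = R2 ‖ R3 (parallel, both between nodes 1 and 2) = 1/(1/2200 + 1/5.1) = 5.088 Ω
  Rs1 = R1 + Rp1 (series, joined only at node 1) = 30000 + 5.088 = 30010 Ω
R_eq = 30.01 kΩ

Final answer: 30.01 kΩ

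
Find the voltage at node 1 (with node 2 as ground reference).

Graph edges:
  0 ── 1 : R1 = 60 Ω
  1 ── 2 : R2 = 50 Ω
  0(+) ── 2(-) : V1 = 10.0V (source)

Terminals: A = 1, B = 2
Nodal analysis, taking node 2 as the 0 V reference.
Source V1 fixes V_0 = 10 V.
KCL at each unknown node (sum of currents leaving = 0; resistances in Ω):
  Node 1: (V_1 - 10)/60 + (V_1 - 0)/50 = 0
Collecting terms: 0.03667 × V_1 = 0.1667  =>  V_1 = 4.545 V
The requested potential is V_1 = 4.545 V.

Final answer: V_1 = 4.545 V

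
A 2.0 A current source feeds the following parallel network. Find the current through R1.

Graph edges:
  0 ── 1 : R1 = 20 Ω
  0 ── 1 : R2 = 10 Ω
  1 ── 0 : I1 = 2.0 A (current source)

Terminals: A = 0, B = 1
All resistors sit directly between nodes 0 and 1, so they are in parallel and share one voltage V; the full source current 2 A splits among them.
1/R_par = 1/20 + 1/10 = 0.15 S  =>  R_par = 6.667 Ω
V = I × R_par = 2 × 6.667 = 13.33 V
I_R1 = V/R1 = 13.33/20 = 0.6667 A

Final answer: 0.6667 A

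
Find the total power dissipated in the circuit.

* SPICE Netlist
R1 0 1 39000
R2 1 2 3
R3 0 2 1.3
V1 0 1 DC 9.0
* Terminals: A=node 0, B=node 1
Nodal analysis, taking node 1 as the 0 V reference.
Source V1 fixes V_0 = 9 V.
KCL at each unknown node (sum of currents leaving = 0; resistances in Ω):
  Node 2: (V_2 - 0)/3 + (V_2 - 9)/1.3 = 0
Collecting terms: 1.103 × V_2 = 6.923  =>  V_2 = 6.279 V
Power in each resistor, P = (ΔV)²/R:
  P_R1 = (9 - 0)²/39000 = 0.002077 W
  P_R2 = (0 - 6.279)²/3 = 13.14 W
  P_R3 = (9 - 6.279)²/1.3 = 5.695 W
P_total = P_R1 + P_R2 + P_R3 = 18.84 W

Final answer: 18.84 W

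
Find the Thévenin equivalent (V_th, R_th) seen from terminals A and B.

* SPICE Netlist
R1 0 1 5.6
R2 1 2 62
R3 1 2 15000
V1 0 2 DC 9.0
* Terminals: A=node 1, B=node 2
Step 1 — V_th is the open-circuit voltage V_A - V_B (nothing connected across the terminals).
Nodal analysis, taking node 2 as the 0 V reference.
Source V1 fixes V_0 = 9 V.
KCL at each unknown node (sum of currents leaving = 0; resistances in Ω):
  Node 1: (V_1 - 9)/5.6 + (V_1 - 0)/62 + (V_1 - 0)/15000 = 0
Collecting terms: 0.1948 × V_1 = 1.607  =>  V_1 = 8.252 V
V_th = V_1 - V_2 = 8.252 - 0 = 8.252 V
Step 2 — R_th: zero the source — replace V1 by a short circuit (node 2 merges into node 0) — and find the resistance seen between A (node 1) and B (node 0).
Reduce the network between node 1 (A) and node 0 (B) by series/parallel combination:
  Rp1 = R1 ‖ R2 ‖ R3 (parallel, all between nodes 0 and 1) = 1/(1/5.6 + 1/62 + 1/15000) = 5.134 Ω
R_th = 5.134 Ω

Final answer: V_th = 8.252 V, R_th = 5.134 Ω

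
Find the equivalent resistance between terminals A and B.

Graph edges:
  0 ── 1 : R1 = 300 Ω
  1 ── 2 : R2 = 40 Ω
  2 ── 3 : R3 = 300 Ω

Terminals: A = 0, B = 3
Reduce the network between node 0 (A) and node 3 (B) by series/parallel combination:
  Rs1 = R1 + R2 (series, joined only at node 1) = 300 + 40 = 340 Ω
  Rs2 = R3 + Rs1 (series, joined only at node 2) = 300 + 340 = 640 Ω
R_eq = 640 Ω

Final answer: 640 Ω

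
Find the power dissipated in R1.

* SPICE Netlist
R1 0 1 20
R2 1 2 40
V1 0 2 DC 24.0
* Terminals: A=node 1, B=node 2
Nodal analysis, taking node 2 as the 0 V reference.
Source V1 fixes V_0 = 24 V.
KCL at each unknown node (sum of currents leaving = 0; resistances in Ω):
  Node 1: (V_1 - 24)/20 + (V_1 - 0)/40 = 0
Collecting terms: 0.075 × V_1 = 1.2  =>  V_1 = 16 V
I_R1 = (V_0 - V_1)/R1 = (24 - 16)/20 = 0.4 A
P_R1 = I_R1² × R1 = (0.4)² × 20 = 3.2 W

Final answer: 3.2 W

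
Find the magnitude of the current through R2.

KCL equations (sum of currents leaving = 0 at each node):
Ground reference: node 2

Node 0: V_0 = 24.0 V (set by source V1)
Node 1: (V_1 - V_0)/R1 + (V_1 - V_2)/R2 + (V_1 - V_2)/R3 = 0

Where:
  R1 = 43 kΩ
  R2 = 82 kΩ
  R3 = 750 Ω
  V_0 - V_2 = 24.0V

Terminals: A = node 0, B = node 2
Nodal analysis, taking node 2 as the 0 V reference.
Source V1 fixes V_0 = 24 V.
KCL at each unknown node (sum of currents leaving = 0; resistances in Ω):
  Node 1: (V_1 - 24)/43000 + (V_1 - 0)/82000 + (V_1 - 0)/750 = 0
Collecting terms: 0.001369 × V_1 = 0.0005581  =>  V_1 = 0.4078 V
I_R2 = (V_1 - V_2)/R2 = (0.4078 - 0)/82000 = 0.000004973 A
|I_R2| = 0.000004973 A

Final answer: |I_R2| = 4.973e-06 A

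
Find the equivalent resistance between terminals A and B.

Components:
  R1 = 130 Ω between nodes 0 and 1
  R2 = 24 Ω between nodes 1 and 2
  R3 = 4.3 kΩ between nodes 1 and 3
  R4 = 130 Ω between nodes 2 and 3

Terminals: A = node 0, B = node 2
Reduce the network between node 0 (A) and node 2 (B) by series/parallel combination:
  Rs1 = R3 + R4 (series, joined only at node 3) = 4300 + 130 = 4430 Ω
  Rp1 = R2 ‖ Rs1 (parallel, both between nodes 1 and 2) = 1/(1/24 + 1/4430) = 23.87 Ω
  Rs2 = R1 + Rp1 (series, joined only at node 1) = 130 + 23.87 = 153.9 Ω
R_eq = 153.9 Ω

Final answer: 153.9 Ω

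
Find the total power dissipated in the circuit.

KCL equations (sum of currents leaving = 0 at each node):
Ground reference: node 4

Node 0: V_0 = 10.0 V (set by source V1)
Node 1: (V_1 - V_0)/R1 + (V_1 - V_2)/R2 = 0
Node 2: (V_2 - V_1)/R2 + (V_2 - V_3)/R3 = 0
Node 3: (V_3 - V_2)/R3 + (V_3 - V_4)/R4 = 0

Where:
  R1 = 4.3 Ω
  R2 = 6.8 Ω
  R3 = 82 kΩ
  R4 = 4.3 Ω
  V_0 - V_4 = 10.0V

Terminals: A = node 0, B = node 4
Nodal analysis, taking node 4 as the 0 V reference.
Source V1 fixes V_0 = 10 V.
KCL at each unknown node (sum of currents leaving = 0; resistances in Ω):
  Node 1: (V_1 - 10)/4.3 + (V_1 - V_2)/6.8 = 0
  Node 2: (V_2 - V_1)/6.8 + (V_2 - V_3)/82000 = 0
  Node 3: (V_3 - V_2)/82000 + (V_3 - 0)/4.3 = 0
Collecting terms (coefficients in siemens):
  0.3796·V_1 - 0.1471·V_2 = 2.326
  0.1471·V_2 - 0.1471·V_1 - 0.0000122·V_3 = 0
  0.2326·V_3 - 0.0000122·V_2 = 0
Solving these 3 simultaneous equations (Gaussian elimination) gives:
  V_1 = 9.999 V, V_2 = 9.999 V, V_3 = 0.0005243 V
Power in each resistor, P = (ΔV)²/R:
  P_R1 = (10 - 9.999)²/4.3 = 0.00000006393 W
  P_R2 = (9.999 - 9.999)²/6.8 = 0.0000001011 W
  P_R3 = (9.999 - 0.0005243)²/82000 = 0.001219 W
  P_R4 = (0.0005243 - 0)²/4.3 = 0.00000006393 W
P_total = P_R1 + P_R2 + P_R3 + P_R4 = 0.001219 W

Final answer: 0.001219 W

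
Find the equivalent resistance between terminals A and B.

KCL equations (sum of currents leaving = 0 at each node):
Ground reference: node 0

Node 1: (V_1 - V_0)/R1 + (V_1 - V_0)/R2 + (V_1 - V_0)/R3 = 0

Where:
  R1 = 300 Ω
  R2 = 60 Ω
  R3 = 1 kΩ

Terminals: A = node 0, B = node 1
Reduce the network between node 0 (A) and node 1 (B) by series/parallel combination:
  Rp1 = R1 ‖ R2 ‖ R3 (parallel, all between nodes 0 and 1) = 1/(1/300 + 1/60 + 1/1000) = 47.62 Ω
R_eq = 47.62 Ω

Final answer: 47.62 Ω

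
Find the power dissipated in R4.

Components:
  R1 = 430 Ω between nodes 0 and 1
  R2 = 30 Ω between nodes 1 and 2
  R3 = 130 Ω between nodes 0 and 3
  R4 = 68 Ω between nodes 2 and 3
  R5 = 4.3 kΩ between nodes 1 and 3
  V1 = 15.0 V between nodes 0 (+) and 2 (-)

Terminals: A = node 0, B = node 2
Nodal analysis, taking node 2 as the 0 V reference.
Source V1 fixes V_0 = 15 V.
KCL at each unknown node (sum of currents leaving = 0; resistances in Ω):
  Node 1: (V_1 - 15)/430 + (V_1 - 0)/30 + (V_1 - V_3)/4300 = 0
  Node 3: (V_3 - 15)/130 + (V_3 - 0)/68 + (V_3 - V_1)/4300 = 0
Collecting terms (coefficients in siemens):
  0.03589·V_1 - 0.0002326·V_3 = 0.03488
  0.02263·V_3 - 0.0002326·V_1 = 0.1154
Determinant D = (0.03589)(0.02263) - (-0.0002326)(-0.0002326) = 0.0008122
V_1 = [(0.03488)(0.02263) - (-0.0002326)(0.1154)]/D = 1.005 V
V_3 = [(0.03589)(0.1154) - (0.03488)(-0.0002326)]/D = 5.109 V
I_R4 = (V_2 - V_3)/R4 = (0 - 5.109)/68 = -0.07513 A
P_R4 = I_R4² × R4 = (-0.07513)² × 68 = 0.3838 W

Final answer: 0.3838 W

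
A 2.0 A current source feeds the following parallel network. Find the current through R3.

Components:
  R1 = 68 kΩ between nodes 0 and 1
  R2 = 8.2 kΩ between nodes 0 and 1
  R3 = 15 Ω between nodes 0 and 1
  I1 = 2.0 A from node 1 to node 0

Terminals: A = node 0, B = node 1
All resistors sit directly between nodes 0 and 1, so they are in parallel and share one voltage V; the full source current 2 A splits among them.
1/R_par = 1/68000 + 1/8200 + 1/15 = 0.0668 S  =>  R_par = 14.97 Ω
V = I × R_par = 2 × 14.97 = 29.94 V
I_R3 = V/R3 = 29.94/15 = 1.996 A

Final answer: 1.996 A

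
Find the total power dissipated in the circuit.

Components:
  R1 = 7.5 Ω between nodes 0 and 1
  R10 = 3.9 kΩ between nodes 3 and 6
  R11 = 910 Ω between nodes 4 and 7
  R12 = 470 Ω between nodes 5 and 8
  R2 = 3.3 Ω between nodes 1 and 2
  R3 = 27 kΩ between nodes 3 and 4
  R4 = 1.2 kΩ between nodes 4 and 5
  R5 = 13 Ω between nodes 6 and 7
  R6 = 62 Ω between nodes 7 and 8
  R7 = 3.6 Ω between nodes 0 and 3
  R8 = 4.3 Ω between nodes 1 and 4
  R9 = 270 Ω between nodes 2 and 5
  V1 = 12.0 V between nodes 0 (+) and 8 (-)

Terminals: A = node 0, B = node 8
Nodal analysis, taking node 8 as the 0 V reference.
Source V1 fixes V_0 = 12 V.
KCL at each unknown node (sum of currents leaving = 0; resistances in Ω):
  Node 1: (V_1 - 12)/7.5 + (V_1 - V_2)/3.3 + (V_1 - V_4)/4.3 = 0
  Node 2: (V_2 - V_1)/3.3 + (V_2 - V_5)/270 = 0
  Node 3: (V_3 - V_4)/27000 + (V_3 - 12)/3.6 + (V_3 - V_6)/3900 = 0
  Node 4: (V_4 - V_3)/27000 + (V_4 - V_5)/1200 + (V_4 - V_1)/4.3 + (V_4 - V_7)/910 = 0
  Node 5: (V_5 - V_4)/1200 + (V_5 - V_2)/270 + (V_5 - 0)/470 = 0
  Node 6: (V_6 - V_7)/13 + (V_6 - V_3)/3900 = 0
  Node 7: (V_7 - V_6)/13 + (V_7 - 0)/62 + (V_7 - V_4)/910 = 0
Collecting terms (coefficients in siemens):
  0.6689·V_1 - 0.303·V_2 - 0.2326·V_4 = 1.6
  0.3067·V_2 - 0.303·V_1 - 0.003704·V_5 = 0
  0.2781·V_3 - 0.00003704·V_4 - 0.0002564·V_6 = 3.333
  0.2345·V_4 - 0.2326·V_1 - 0.00003704·V_3 - 0.0008333·V_5 - 0.001099·V_7 = 0
  0.006665·V_5 - 0.003704·V_2 - 0.0008333·V_4 = 0
  0.07718·V_6 - 0.0002564·V_3 - 0.07692·V_7 = 0
  0.09415·V_7 - 0.001099·V_4 - 0.07692·V_6 = 0
Solving these 7 simultaneous equations (Gaussian elimination) gives:
  V_1 = 11.78 V, V_2 = 11.74 V, V_3 = 11.99 V, V_4 = 11.72 V
  V_5 = 7.988 V, V_6 = 0.9487 V, V_7 = 0.9118 V
Power in each resistor, P = (ΔV)²/R:
  P_R1 = (12 - 11.78)²/7.5 = 0.006248 W
  P_R2 = (11.78 - 11.74)²/3.3 = 0.0006364 W
  P_R3 = (11.99 - 11.72)²/27000 = 0.000002713 W
  P_R4 = (11.72 - 7.988)²/1200 = 0.0116 W
  P_R5 = (0.9487 - 0.9118)²/13 = 0.0001042 W
  P_R6 = (0.9118 - 0)²/62 = 0.01341 W
  P_R7 = (12 - 11.99)²/3.6 = 0.00002906 W
  P_R8 = (11.78 - 11.72)²/4.3 = 0.0009643 W
  P_R9 = (11.74 - 7.988)²/270 = 0.05207 W
  P_R10 = (11.99 - 0.9487)²/3900 = 0.03126 W
  P_R11 = (11.72 - 0.9118)²/910 = 0.1283 W
  P_R12 = (7.988 - 0)²/470 = 0.1358 W
P_total = P_R1 + P_R2 + P_R3 + P_R4 + P_R5 + P_R6 + P_R7 + P_R8 + P_R9 + P_R10 + P_R11 + P_R12 = 0.3804 W

Final answer: 0.3804 W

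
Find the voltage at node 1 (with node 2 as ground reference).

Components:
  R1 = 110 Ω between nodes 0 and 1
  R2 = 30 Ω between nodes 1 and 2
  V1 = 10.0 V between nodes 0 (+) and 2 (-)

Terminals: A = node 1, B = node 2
Nodal analysis, taking node 2 as the 0 V reference.
Source V1 fixes V_0 = 10 V.
KCL at each unknown node (sum of currents leaving = 0; resistances in Ω):
  Node 1: (V_1 - 10)/110 + (V_1 - 0)/30 = 0
Collecting terms: 0.04242 × V_1 = 0.09091  =>  V_1 = 2.143 V
The requested potential is V_1 = 2.143 V.

Final answer: V_1 = 2.143 V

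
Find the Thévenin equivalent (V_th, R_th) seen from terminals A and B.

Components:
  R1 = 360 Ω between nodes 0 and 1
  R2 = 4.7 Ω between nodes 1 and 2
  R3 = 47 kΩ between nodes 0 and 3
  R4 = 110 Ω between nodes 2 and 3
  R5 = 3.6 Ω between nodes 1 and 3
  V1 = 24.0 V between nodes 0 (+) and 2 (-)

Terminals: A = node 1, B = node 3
Step 1 — V_th is the open-circuit voltage V_A - V_B (nothing connected across the terminals).
Nodal analysis, taking node 2 as the 0 V reference.
Source V1 fixes V_0 = 24 V.
KCL at each unknown node (sum of currents leaving = 0; resistances in Ω):
  Node 1: (V_1 - 24)/360 + (V_1 - 0)/4.7 + (V_1 - V_3)/3.6 = 0
  Node 3: (V_3 - 24)/47000 + (V_3 - 0)/110 + (V_3 - V_1)/3.6 = 0
Collecting terms (coefficients in siemens):
  0.4933·V_1 - 0.2778·V_3 = 0.06667
  0.2869·V_3 - 0.2778·V_1 = 0.0005106
Determinant D = (0.4933)(0.2869) - (-0.2778)(-0.2778) = 0.06437
V_1 = [(0.06667)(0.2869) - (-0.2778)(0.0005106)]/D = 0.2993 V
V_3 = [(0.4933)(0.0005106) - (0.06667)(-0.2778)]/D = 0.2916 V
V_th = V_1 - V_3 = 0.2993 - 0.2916 = 0.007728 V
Step 2 — R_th: zero the source — replace V1 by a short circuit (node 2 merges into node 0) — and find the resistance seen between A (node 1) and B (node 3).
Reduce the network between node 1 (A) and node 3 (B) by series/parallel combination:
  Rp1 = R1 ‖ R2 (parallel, both between nodes 0 and 1) = 1/(1/360 + 1/4.7) = 4.639 Ω
  Rp2 = R3 ‖ R4 (parallel, both between nodes 0 and 3) = 1/(1/47000 + 1/110) = 109.7 Ω
  Rs1 = Rp1 + Rp2 (series, joined only at node 0) = 4.639 + 109.7 = 114.4 Ω
  Rp3 = R5 ‖ Rs1 (parallel, both between nodes 1 and 3) = 1/(1/3.6 + 1/114.4) = 3.49 Ω
R_th = 3.49 Ω

Final answer: V_th = 0.007728 V, R_th = 3.49 Ω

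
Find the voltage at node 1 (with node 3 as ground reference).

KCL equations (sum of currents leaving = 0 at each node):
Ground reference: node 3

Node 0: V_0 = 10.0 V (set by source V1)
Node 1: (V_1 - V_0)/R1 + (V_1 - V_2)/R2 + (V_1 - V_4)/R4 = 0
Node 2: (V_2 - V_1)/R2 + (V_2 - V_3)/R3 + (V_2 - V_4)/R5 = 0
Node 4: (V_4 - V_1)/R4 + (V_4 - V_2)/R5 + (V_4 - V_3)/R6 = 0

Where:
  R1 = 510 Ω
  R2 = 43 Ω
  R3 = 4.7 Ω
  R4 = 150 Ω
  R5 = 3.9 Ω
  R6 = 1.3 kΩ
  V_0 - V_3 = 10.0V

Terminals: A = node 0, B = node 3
Nodal analysis, taking node 3 as the 0 V reference.
Source V1 fixes V_0 = 10 V.
KCL at each unknown node (sum of currents leaving = 0; resistances in Ω):
  Node 1: (V_1 - 10)/510 + (V_1 - V_2)/43 + (V_1 - V_4)/150 = 0
  Node 2: (V_2 - V_1)/43 + (V_2 - 0)/4.7 + (V_2 - V_4)/3.9 = 0
  Node 4: (V_4 - V_1)/150 + (V_4 - V_2)/3.9 + (V_4 - 0)/1300 = 0
Collecting terms (coefficients in siemens):
  0.03188·V_1 - 0.02326·V_2 - 0.006667·V_4 = 0.01961
  0.4924·V_2 - 0.02326·V_1 - 0.2564·V_4 = 0
  0.2638·V_4 - 0.006667·V_1 - 0.2564·V_2 = 0
Solving these 3 simultaneous equations (Gaussian elimination) gives:
  V_1 = 0.6983 V, V_2 = 0.08536 V, V_4 = 0.1006 V
The requested potential is V_1 = 0.6983 V.

Final answer: V_1 = 0.6983 V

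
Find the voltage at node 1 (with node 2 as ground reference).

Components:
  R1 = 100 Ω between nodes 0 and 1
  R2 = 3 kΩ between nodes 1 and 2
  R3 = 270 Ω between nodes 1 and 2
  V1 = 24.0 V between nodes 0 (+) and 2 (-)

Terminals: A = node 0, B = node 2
Nodal analysis, taking node 2 as the 0 V reference.
Source V1 fixes V_0 = 24 V.
KCL at each unknown node (sum of currents leaving = 0; resistances in Ω):
  Node 1: (V_1 - 24)/100 + (V_1 - 0)/3000 + (V_1 - 0)/270 = 0
Collecting terms: 0.01404 × V_1 = 0.24  =>  V_1 = 17.1 V
The requested potential is V_1 = 17.1 V.

Final answer: V_1 = 17.1 V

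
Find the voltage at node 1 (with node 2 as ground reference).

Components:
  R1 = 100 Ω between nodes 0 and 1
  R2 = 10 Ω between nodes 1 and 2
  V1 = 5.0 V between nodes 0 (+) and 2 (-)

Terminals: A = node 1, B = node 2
Nodal analysis, taking node 2 as the 0 V reference.
Source V1 fixes V_0 = 5 V.
KCL at each unknown node (sum of currents leaving = 0; resistances in Ω):
  Node 1: (V_1 - 5)/100 + (V_1 - 0)/10 = 0
Collecting terms: 0.11 × V_1 = 0.05  =>  V_1 = 0.4545 V
The requested potential is V_1 = 0.4545 V.

Final answer: V_1 = 0.4545 V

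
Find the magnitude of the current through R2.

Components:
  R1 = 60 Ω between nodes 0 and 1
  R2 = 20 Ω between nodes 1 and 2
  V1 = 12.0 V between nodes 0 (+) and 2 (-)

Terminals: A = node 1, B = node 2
Nodal analysis, taking node 2 as the 0 V reference.
Source V1 fixes V_0 = 12 V.
KCL at each unknown node (sum of currents leaving = 0; resistances in Ω):
  Node 1: (V_1 - 12)/60 + (V_1 - 0)/20 = 0
Collecting terms: 0.06667 × V_1 = 0.2  =>  V_1 = 3 V
I_R2 = (V_1 - V_2)/R2 = (3 - 0)/20 = 0.15 A
|I_R2| = 0.15 A

Final answer: |I_R2| = 0.15 A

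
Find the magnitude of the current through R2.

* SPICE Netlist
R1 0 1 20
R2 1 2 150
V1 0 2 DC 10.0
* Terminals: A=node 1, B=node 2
Nodal analysis, taking node 2 as the 0 V reference.
Source V1 fixes V_0 = 10 V.
KCL at each unknown node (sum of currents leaving = 0; resistances in Ω):
  Node 1: (V_1 - 10)/20 + (V_1 - 0)/150 = 0
Collecting terms: 0.05667 × V_1 = 0.5  =>  V_1 = 8.824 V
I_R2 = (V_1 - V_2)/R2 = (8.824 - 0)/150 = 0.05882 A
|I_R2| = 0.05882 A

Final answer: |I_R2| = 0.05882 A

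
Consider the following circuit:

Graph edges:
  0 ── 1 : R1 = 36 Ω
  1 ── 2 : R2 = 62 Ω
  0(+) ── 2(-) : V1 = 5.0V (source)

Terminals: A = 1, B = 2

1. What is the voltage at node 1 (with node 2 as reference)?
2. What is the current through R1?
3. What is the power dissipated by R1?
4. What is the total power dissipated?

Nodal analysis, taking node 2 as the 0 V reference.
Source V1 fixes V_0 = 5 V.
KCL at each unknown node (sum of currents leaving = 0; resistances in Ω):
  Node 1: (V_1 - 5)/36 + (V_1 - 0)/62 = 0
Collecting terms: 0.04391 × V_1 = 0.1389  =>  V_1 = 3.163 V
Part 1:
  Read off the nodal solution: V_1 = 3.163 V
Part 2:
  I_R1 = (V_0 - V_1)/R1 = (5 - 3.163)/36 = 0.05102 A
  Magnitude: I_R1 = 0.05102 A
Part 3:
  I_R1 = (V_0 - V_1)/R1 = (5 - 3.163)/36 = 0.05102 A
  P_R1 = I_R1² × R1 = (0.05102)² × 36 = 0.09371 W
Part 4:
  Power in each resistor, P = (ΔV)²/R:
    P_R1 = (5 - 3.163)²/36 = 0.09371 W
    P_R2 = (3.163 - 0)²/62 = 0.1614 W
  P_total = P_R1 + P_R2 = 0.2551 W

Final answers:
1. V_1 = 3.163 V
2. I_R1 = 0.05102 A
3. P_R1 = 0.09371 W
4. P_total = 0.2551 W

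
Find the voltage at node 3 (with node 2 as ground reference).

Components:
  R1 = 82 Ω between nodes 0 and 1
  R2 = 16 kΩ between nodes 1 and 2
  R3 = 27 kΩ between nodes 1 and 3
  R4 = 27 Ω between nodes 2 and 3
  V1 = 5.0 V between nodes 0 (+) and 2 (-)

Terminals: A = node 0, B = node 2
Nodal analysis, taking node 2 as the 0 V reference.
Source V1 fixes V_0 = 5 V.
KCL at each unknown node (sum of currents leaving = 0; resistances in Ω):
  Node 1: (V_1 - 5)/82 + (V_1 - 0)/16000 + (V_1 - V_3)/27000 = 0
  Node 3: (V_3 - V_1)/27000 + (V_3 - 0)/27 = 0
Collecting terms (coefficients in siemens):
  0.01229·V_1 - 0.00003704·V_3 = 0.06098
  0.03707·V_3 - 0.00003704·V_1 = 0
Determinant D = (0.01229)(0.03707) - (-0.00003704)(-0.00003704) = 0.0004558
V_1 = [(0.06098)(0.03707) - (-0.00003704)(0)]/D = 4.96 V
V_3 = [(0.01229)(0) - (0.06098)(-0.00003704)]/D = 0.004955 V
The requested potential is V_3 = 0.004955 V.

Final answer: V_3 = 0.004955 V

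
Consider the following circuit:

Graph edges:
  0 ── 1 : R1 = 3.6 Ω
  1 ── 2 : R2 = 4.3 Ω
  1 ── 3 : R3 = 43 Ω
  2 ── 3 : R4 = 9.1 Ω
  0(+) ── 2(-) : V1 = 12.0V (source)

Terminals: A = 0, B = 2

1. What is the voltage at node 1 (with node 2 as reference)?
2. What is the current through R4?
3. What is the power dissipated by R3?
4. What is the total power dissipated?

Nodal analysis, taking node 2 as the 0 V reference.
Source V1 fixes V_0 = 12 V.
KCL at each unknown node (sum of currents leaving = 0; resistances in Ω):
  Node 1: (V_1 - 12)/3.6 + (V_1 - 0)/4.3 + (V_1 - V_3)/43 = 0
  Node 3: (V_3 - V_1)/43 + (V_3 - 0)/9.1 = 0
Collecting terms (coefficients in siemens):
  0.5336·V_1 - 0.02326·V_3 = 3.333
  0.1331·V_3 - 0.02326·V_1 = 0
Determinant D = (0.5336)(0.1331) - (-0.02326)(-0.02326) = 0.0705
V_1 = [(3.333)(0.1331) - (-0.02326)(0)]/D = 6.295 V
V_3 = [(0.5336)(0) - (3.333)(-0.02326)]/D = 1.099 V
Part 1:
  Read off the nodal solution: V_1 = 6.295 V
Part 2:
  I_R4 = (V_2 - V_3)/R4 = (0 - 1.099)/9.1 = -0.1208 A
  Magnitude: I_R4 = 0.1208 A
Part 3:
  I_R3 = (V_1 - V_3)/R3 = (6.295 - 1.099)/43 = 0.1208 A
  P_R3 = I_R3² × R3 = (0.1208)² × 43 = 0.6277 W
Part 4:
  Power in each resistor, P = (ΔV)²/R:
    P_R1 = (12 - 6.295)²/3.6 = 9.041 W
    P_R2 = (6.295 - 0)²/4.3 = 9.215 W
    P_R3 = (6.295 - 1.099)²/43 = 0.6277 W
    P_R4 = (0 - 1.099)²/9.1 = 0.1328 W
  P_total = P_R1 + P_R2 + P_R3 + P_R4 = 19.02 W

Final answers:
1. V_1 = 6.295 V
2. I_R4 = 0.1208 A
3. P_R3 = 0.6277 W
4. P_total = 19.02 W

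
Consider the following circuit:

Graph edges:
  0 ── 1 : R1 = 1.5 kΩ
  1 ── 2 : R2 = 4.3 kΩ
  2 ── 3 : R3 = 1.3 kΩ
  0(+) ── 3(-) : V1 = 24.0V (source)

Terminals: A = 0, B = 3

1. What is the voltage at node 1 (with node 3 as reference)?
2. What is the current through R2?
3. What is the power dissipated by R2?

Nodal analysis, taking node 3 as the 0 V reference.
Source V1 fixes V_0 = 24 V.
KCL at each unknown node (sum of currents leaving = 0; resistances in Ω):
  Node 1: (V_1 - 24)/1500 + (V_1 - V_2)/4300 = 0
  Node 2: (V_2 - V_1)/4300 + (V_2 - 0)/1300 = 0
Collecting terms (coefficients in siemens):
  0.0008992·V_1 - 0.0002326·V_2 = 0.016
  0.001002·V_2 - 0.0002326·V_1 = 0
Determinant D = (0.0008992)(0.001002) - (-0.0002326)(-0.0002326) = 0.0000008468
V_1 = [(0.016)(0.001002) - (-0.0002326)(0)]/D = 18.93 V
V_2 = [(0.0008992)(0) - (0.016)(-0.0002326)]/D = 4.394 V
Part 1:
  Read off the nodal solution: V_1 = 18.93 V
Part 2:
  I_R2 = (V_1 - V_2)/R2 = (18.93 - 4.394)/4300 = 0.00338 A
  Magnitude: I_R2 = 0.00338 A
Part 3:
  I_R2 = (V_1 - V_2)/R2 = (18.93 - 4.394)/4300 = 0.00338 A
  P_R2 = I_R2² × R2 = (0.00338)² × 4300 = 0.04913 W

Final answers:
1. V_1 = 18.93 V
2. I_R2 = 0.00338 A
3. P_R2 = 0.04913 W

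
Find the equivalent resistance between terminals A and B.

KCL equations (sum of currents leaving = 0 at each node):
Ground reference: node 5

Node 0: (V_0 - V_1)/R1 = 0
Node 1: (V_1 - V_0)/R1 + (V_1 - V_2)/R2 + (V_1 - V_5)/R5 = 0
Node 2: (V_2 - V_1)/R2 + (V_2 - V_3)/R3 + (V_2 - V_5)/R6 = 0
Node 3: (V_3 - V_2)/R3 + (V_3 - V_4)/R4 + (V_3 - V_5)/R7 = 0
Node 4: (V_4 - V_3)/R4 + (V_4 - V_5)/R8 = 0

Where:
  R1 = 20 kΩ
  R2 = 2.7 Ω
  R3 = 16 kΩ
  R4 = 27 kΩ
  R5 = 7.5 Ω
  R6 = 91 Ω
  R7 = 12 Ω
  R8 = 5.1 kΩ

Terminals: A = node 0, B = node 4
The network is not a plain series/parallel combination. Inject a 1 A test current into terminal A (node 0) and return it from terminal B (node 4); then R_eq = V_A / (1 A).
Nodal analysis, taking node 4 as the 0 V reference.
Current source I_test pushes 1 A into node 0 and draws it out of node 4.
KCL at each unknown node (sum of currents leaving = 0; resistances in Ω):
  Node 0: (V_0 - V_1)/20000 - 1 = 0
  Node 1: (V_1 - V_0)/20000 + (V_1 - V_2)/2.7 + (V_1 - V_5)/7.5 = 0
  Node 2: (V_2 - V_1)/2.7 + (V_2 - V_3)/16000 + (V_2 - V_5)/91 = 0
  Node 3: (V_3 - V_2)/16000 + (V_3 - 0)/27000 + (V_3 - V_5)/12 = 0
  Node 5: (V_5 - V_1)/7.5 + (V_5 - V_2)/91 + (V_5 - V_3)/12 + (V_5 - 0)/5100 = 0
Collecting terms (coefficients in siemens):
  0.00005·V_0 - 0.00005·V_1 = 1
  0.5038·V_1 - 0.00005·V_0 - 0.3704·V_2 - 0.1333·V_5 = 0
  0.3814·V_2 - 0.3704·V_1 - 0.0000625·V_3 - 0.01099·V_5 = 0
  0.08343·V_3 - 0.0000625·V_2 - 0.08333·V_5 = 0
  0.2279·V_5 - 0.1333·V_1 - 0.01099·V_2 - 0.08333·V_3 = 0
Solving these 5 simultaneous equations (Gaussian elimination) gives:
  V_0 = 24300 V, V_1 = 4297 V, V_2 = 4297 V, V_3 = 4288 V
  V_5 = 4290 V
R_eq = V_0 / 1 A = 24300 Ω = 24.3 kΩ

Final answer: 24.3 kΩ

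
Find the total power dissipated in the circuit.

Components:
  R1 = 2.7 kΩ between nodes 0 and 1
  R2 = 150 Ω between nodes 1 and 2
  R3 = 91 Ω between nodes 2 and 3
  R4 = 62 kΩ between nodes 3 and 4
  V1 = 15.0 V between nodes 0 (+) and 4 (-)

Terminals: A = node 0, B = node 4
Nodal analysis, taking node 4 as the 0 V reference.
Source V1 fixes V_0 = 15 V.
KCL at each unknown node (sum of currents leaving = 0; resistances in Ω):
  Node 1: (V_1 - 15)/2700 + (V_1 - V_2)/150 = 0
  Node 2: (V_2 - V_1)/150 + (V_2 - V_3)/91 = 0
  Node 3: (V_3 - V_2)/91 + (V_3 - 0)/62000 = 0
Collecting terms (coefficients in siemens):
  0.007037·V_1 - 0.006667·V_2 = 0.005556
  0.01766·V_2 - 0.006667·V_1 - 0.01099·V_3 = 0
  0.01101·V_3 - 0.01099·V_2 = 0
Solving these 3 simultaneous equations (Gaussian elimination) gives:
  V_1 = 14.38 V, V_2 = 14.34 V, V_3 = 14.32 V
Power in each resistor, P = (ΔV)²/R:
  P_R1 = (15 - 14.38)²/2700 = 0.000144 W
  P_R2 = (14.38 - 14.34)²/150 = 0.000008003 W
  P_R3 = (14.34 - 14.32)²/91 = 0.000004855 W
  P_R4 = (14.32 - 0)²/62000 = 0.003308 W
P_total = P_R1 + P_R2 + P_R3 + P_R4 = 0.003465 W

Final answer: 0.003465 W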